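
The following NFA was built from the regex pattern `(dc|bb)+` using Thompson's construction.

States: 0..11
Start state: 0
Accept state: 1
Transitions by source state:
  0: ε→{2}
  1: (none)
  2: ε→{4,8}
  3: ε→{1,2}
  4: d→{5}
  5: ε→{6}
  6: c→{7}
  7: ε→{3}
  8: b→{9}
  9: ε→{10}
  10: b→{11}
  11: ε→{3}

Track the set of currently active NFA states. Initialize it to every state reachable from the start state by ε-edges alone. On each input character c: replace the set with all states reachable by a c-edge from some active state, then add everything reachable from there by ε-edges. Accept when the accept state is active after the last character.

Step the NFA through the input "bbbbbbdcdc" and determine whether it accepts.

start: ε-closure({0}) = {0,2,4,8}
'b' @ 1: {9,10}
'b' @ 2: {1,2,3,4,8,11}  (accept∈set)
'b' @ 3: {9,10}
'b' @ 4: {1,2,3,4,8,11}  (accept∈set)
'b' @ 5: {9,10}
'b' @ 6: {1,2,3,4,8,11}  (accept∈set)
'd' @ 7: {5,6}
'c' @ 8: {1,2,3,4,7,8}  (accept∈set)
'd' @ 9: {5,6}
'c' @ 10: {1,2,3,4,7,8}  (accept∈set)
final: {1,2,3,4,7,8}; accept 1 in set

Answer: ACCEPT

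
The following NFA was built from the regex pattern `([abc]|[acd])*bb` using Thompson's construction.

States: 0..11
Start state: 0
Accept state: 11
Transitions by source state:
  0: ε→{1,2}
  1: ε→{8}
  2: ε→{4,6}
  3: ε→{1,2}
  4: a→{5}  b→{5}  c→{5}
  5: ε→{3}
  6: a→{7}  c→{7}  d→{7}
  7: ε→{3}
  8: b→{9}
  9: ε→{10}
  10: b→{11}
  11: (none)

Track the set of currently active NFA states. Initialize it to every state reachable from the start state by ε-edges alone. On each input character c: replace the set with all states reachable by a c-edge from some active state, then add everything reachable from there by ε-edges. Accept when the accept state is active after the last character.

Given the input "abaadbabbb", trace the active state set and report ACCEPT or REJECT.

initial (ε-close {0}): {0,1,2,4,6,8}
'a' @ 1: {1,2,3,4,5,6,7,8}
'b' @ 2: {1,2,3,4,5,6,8,9,10}
'a' @ 3: {1,2,3,4,5,6,7,8}
'a' @ 4: {1,2,3,4,5,6,7,8}
'd' @ 5: {1,2,3,4,6,7,8}
'b' @ 6: {1,2,3,4,5,6,8,9,10}
'a' @ 7: {1,2,3,4,5,6,7,8}
'b' @ 8: {1,2,3,4,5,6,8,9,10}
'b' @ 9: {1,2,3,4,5,6,8,9,10,11}  ✓accept
'b' @ 10: {1,2,3,4,5,6,8,9,10,11}  ✓accept
end set {1,2,3,4,5,6,8,9,10,11} — state 11 in

Answer: ACCEPT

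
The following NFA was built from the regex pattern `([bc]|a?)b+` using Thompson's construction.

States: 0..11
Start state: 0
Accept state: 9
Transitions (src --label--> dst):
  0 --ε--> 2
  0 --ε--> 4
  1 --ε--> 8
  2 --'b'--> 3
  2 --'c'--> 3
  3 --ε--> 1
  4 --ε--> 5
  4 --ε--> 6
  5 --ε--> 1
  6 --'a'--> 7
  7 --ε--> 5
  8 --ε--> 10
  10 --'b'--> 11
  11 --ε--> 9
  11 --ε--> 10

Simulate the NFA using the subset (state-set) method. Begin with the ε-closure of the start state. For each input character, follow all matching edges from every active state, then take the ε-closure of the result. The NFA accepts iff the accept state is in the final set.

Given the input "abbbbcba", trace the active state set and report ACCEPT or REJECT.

start: ε-closure({0}) = {0,1,2,4,5,6,8,10}
'a' @ 1: {1,5,7,8,10}
'b' @ 2: {9,10,11}  ✓accept
'b' @ 3: {9,10,11}  ✓accept
'b' @ 4: {9,10,11}  ✓accept
'b' @ 5: {9,10,11}  ✓accept
'c' @ 6: {}  — no active states
rest 'ba' ignored (set empty)
end set {} — state 9 not in

Answer: REJECT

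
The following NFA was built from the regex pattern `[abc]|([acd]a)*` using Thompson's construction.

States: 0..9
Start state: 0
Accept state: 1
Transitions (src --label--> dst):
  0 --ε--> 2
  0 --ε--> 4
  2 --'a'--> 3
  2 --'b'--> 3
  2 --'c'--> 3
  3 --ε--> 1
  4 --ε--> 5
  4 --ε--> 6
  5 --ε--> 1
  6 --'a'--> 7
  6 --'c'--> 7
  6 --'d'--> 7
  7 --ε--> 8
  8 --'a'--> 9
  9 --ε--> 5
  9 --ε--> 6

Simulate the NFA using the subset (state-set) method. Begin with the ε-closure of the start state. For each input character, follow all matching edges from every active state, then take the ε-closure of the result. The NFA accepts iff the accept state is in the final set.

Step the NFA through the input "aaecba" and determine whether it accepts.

S₀ = ε-closure({0}) = {0,1,2,4,5,6}
'a' @ 1: {1,3,7,8}  [accepting]
'a' @ 2: {1,5,6,9}  [accepting]
'e' @ 3: {}  — dead — no transitions
rest 'cba' ignored (set empty)
after full input: {}  (accept=1 not in)

Answer: REJECT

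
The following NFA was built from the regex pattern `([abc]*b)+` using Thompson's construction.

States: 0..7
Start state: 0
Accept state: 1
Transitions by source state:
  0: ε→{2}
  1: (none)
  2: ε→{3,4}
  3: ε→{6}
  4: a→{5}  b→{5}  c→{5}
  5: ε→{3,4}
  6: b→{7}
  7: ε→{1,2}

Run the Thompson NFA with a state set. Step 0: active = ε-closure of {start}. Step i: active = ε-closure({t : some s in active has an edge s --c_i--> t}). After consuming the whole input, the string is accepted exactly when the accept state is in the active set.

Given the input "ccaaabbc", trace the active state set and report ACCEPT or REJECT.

start: ε-closure({0}) = {0,2,3,4,6}
'c' @ 1: {3,4,5,6}
'c' @ 2: {3,4,5,6}
'a' @ 3: {3,4,5,6}
'a' @ 4: {3,4,5,6}
'a' @ 5: {3,4,5,6}
'b' @ 6: {1,2,3,4,5,6,7}  ✓accept
'b' @ 7: {1,2,3,4,5,6,7}  ✓accept
'c' @ 8: {3,4,5,6}
end set {3,4,5,6} — state 1 not in

Answer: REJECT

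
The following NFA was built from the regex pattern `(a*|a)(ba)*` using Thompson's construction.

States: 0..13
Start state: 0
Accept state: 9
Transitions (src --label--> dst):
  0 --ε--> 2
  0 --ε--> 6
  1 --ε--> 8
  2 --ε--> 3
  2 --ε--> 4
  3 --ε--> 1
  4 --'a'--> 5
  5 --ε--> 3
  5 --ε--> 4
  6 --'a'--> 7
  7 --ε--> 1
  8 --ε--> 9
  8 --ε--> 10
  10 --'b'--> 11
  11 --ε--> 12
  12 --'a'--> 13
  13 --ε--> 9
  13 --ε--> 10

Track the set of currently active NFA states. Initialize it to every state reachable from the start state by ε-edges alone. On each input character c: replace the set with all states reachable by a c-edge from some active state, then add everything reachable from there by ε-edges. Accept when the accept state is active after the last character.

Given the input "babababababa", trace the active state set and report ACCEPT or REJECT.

initial (ε-close {0}): {0,1,2,3,4,6,8,9,10}
'b' @ 1: {11,12}
'a' @ 2: {9,10,13}  [accepting]
'b' @ 3: {11,12}
'a' @ 4: {9,10,13}  [accepting]
'b' @ 5: {11,12}
'a' @ 6: {9,10,13}  [accepting]
'b' @ 7: {11,12}
'a' @ 8: {9,10,13}  [accepting]
'b' @ 9: {11,12}
'a' @ 10: {9,10,13}  [accepting]
'b' @ 11: {11,12}
'a' @ 12: {9,10,13}  [accepting]
after full input: {9,10,13}  (accept=9 in)

Answer: ACCEPT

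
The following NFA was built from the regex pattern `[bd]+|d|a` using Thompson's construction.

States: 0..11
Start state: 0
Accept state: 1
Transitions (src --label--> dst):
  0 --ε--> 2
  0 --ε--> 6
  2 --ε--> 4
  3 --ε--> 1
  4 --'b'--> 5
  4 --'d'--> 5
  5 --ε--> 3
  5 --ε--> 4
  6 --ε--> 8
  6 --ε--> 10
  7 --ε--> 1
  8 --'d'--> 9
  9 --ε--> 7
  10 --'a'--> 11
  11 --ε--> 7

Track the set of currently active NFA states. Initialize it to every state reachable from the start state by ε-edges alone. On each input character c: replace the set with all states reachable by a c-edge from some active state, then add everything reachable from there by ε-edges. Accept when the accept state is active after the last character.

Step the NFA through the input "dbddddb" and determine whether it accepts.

S₀ = ε-closure({0}) = {0,2,4,6,8,10}
'd' @ 1: {1,3,4,5,7,9}  [accepting]
'b' @ 2: {1,3,4,5}  [accepting]
'd' @ 3: {1,3,4,5}  [accepting]
'd' @ 4: {1,3,4,5}  [accepting]
'd' @ 5: {1,3,4,5}  [accepting]
'd' @ 6: {1,3,4,5}  [accepting]
'b' @ 7: {1,3,4,5}  [accepting]
end set {1,3,4,5} — state 1 in

Answer: ACCEPT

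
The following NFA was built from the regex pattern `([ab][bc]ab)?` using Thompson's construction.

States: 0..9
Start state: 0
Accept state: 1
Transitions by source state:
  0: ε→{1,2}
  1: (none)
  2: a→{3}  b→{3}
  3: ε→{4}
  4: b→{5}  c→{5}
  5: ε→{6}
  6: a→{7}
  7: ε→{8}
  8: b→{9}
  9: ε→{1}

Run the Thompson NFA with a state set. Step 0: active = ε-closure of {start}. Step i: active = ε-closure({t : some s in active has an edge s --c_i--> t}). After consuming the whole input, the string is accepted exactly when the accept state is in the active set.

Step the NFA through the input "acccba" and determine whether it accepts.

S₀ = ε-closure({0}) = {0,1,2}
'a' @ 1: {3,4}
'c' @ 2: {5,6}
'c' @ 3: {}  — no active states
rest 'cba' ignored (set empty)
after full input: {}  (accept=1 not in)

Answer: REJECT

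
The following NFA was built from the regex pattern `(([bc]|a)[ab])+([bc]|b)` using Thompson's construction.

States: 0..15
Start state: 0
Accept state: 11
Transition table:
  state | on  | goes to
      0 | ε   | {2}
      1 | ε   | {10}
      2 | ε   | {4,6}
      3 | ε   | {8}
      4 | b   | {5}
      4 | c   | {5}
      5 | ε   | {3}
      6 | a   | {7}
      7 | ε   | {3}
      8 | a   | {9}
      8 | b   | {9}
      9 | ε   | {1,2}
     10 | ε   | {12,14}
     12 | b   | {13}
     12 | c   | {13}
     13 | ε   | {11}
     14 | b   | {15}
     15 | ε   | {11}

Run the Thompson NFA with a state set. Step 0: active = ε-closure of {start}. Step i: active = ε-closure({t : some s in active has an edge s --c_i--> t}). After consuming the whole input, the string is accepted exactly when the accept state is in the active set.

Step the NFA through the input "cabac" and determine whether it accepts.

S₀ = ε-closure({0}) = {0,2,4,6}
'c' @ 1: {3,5,8}
'a' @ 2: {1,2,4,6,9,10,12,14}
'b' @ 3: {3,5,8,11,13,15}  ✓accept
'a' @ 4: {1,2,4,6,9,10,12,14}
'c' @ 5: {3,5,8,11,13}  ✓accept
end set {3,5,8,11,13} — state 11 in

Answer: ACCEPT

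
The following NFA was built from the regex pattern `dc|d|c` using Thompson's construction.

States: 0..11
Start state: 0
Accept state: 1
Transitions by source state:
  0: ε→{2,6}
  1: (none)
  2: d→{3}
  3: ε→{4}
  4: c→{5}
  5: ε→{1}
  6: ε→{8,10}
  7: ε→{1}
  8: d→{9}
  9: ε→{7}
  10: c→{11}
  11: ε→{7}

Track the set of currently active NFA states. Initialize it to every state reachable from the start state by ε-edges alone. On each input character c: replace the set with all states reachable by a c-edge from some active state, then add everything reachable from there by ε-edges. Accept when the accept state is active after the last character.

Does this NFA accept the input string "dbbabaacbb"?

Answer: REJECT

Trace:
S₀ = ε-closure({0}) = {0,2,6,8,10}
'd' @ 1: {1,3,4,7,9}  [accepting]
'b' @ 2: {}  — no active states
rest 'babaacbb' ignored (set empty)
after full input: {}  (accept=1 not in)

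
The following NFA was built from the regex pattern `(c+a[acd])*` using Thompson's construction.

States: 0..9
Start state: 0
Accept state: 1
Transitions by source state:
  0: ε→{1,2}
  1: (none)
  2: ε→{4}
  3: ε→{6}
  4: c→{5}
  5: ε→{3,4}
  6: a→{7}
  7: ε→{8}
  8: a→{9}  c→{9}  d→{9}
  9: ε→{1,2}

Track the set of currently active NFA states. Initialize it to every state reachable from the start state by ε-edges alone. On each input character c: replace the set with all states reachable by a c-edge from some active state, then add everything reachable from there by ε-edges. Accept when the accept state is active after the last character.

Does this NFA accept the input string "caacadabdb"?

initial (ε-close {0}): {0,1,2,4}
'c' @ 1: {3,4,5,6}
'a' @ 2: {7,8}
'a' @ 3: {1,2,4,9}  [accepting]
'c' @ 4: {3,4,5,6}
'a' @ 5: {7,8}
'd' @ 6: {1,2,4,9}  [accepting]
'a' @ 7: {}  — state set empty
rest 'bdb' ignored (set empty)
end set {} — state 1 not in

Answer: REJECT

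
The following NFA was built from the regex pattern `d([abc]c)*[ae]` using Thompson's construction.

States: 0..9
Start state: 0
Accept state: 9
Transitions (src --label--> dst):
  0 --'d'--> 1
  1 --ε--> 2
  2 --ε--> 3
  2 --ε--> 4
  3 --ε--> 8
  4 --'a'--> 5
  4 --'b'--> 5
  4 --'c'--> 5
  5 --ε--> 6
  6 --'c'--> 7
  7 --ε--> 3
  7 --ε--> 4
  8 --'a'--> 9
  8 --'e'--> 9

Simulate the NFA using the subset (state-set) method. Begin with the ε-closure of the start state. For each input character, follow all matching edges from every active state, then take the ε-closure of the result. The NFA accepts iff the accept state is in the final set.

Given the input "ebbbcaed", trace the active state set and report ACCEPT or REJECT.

initial (ε-close {0}): {0}
'e' @ 1: {}  — state set empty
rest 'bbbcaed' ignored (set empty)
after full input: {}  (accept=9 not in)

Answer: REJECT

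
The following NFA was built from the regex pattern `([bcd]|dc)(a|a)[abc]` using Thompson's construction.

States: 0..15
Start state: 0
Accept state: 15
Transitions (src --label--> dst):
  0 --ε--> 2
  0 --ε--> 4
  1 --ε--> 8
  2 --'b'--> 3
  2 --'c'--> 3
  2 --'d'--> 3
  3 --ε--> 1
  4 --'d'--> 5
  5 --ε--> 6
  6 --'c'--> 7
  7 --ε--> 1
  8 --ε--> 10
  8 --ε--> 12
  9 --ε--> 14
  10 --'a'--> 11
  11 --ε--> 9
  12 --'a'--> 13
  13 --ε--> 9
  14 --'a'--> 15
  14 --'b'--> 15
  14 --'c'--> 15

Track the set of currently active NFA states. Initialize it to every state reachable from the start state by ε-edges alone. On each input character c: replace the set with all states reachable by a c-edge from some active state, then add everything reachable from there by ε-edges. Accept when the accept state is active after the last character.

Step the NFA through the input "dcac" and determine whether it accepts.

start: ε-closure({0}) = {0,2,4}
'd' @ 1: {1,3,5,6,8,10,12}
'c' @ 2: {1,7,8,10,12}
'a' @ 3: {9,11,13,14}
'c' @ 4: {15}  ✓accept
end set {15} — state 15 in

Answer: ACCEPT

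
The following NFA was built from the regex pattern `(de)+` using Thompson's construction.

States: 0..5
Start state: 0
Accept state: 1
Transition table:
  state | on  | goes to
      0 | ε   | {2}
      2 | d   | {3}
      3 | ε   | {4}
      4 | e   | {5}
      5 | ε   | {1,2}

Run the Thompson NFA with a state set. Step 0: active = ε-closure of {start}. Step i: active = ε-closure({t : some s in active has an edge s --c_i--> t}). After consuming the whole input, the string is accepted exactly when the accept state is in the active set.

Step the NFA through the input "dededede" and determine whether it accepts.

S₀ = ε-closure({0}) = {0,2}
'd' @ 1: {3,4}
'e' @ 2: {1,2,5}  ✓accept
'd' @ 3: {3,4}
'e' @ 4: {1,2,5}  ✓accept
'd' @ 5: {3,4}
'e' @ 6: {1,2,5}  ✓accept
'd' @ 7: {3,4}
'e' @ 8: {1,2,5}  ✓accept
after full input: {1,2,5}  (accept=1 in)

Answer: ACCEPT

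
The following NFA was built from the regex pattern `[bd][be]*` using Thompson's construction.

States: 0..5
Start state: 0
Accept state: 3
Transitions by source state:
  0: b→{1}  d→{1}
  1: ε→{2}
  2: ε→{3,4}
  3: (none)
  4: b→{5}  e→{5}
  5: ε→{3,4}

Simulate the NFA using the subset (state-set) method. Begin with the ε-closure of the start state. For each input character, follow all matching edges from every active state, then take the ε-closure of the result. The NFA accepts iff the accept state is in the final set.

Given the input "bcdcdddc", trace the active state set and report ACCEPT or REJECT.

S₀ = ε-closure({0}) = {0}
'b' @ 1: {1,2,3,4}  (accept∈set)
'c' @ 2: {}  — dead — no transitions
rest 'dcdddc' ignored (set empty)
final: {}; accept 3 not in set

Answer: REJECT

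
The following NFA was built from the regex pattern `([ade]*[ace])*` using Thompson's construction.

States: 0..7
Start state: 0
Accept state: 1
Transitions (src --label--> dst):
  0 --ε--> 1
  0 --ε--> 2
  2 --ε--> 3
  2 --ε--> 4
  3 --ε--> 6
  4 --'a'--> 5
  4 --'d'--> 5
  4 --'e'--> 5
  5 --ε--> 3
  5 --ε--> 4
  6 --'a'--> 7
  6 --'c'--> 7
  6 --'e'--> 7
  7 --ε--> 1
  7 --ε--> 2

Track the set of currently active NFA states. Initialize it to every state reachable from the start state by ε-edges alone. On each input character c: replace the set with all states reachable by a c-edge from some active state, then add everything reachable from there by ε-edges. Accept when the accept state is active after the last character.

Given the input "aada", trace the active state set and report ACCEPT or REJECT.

start: ε-closure({0}) = {0,1,2,3,4,6}
'a' @ 1: {1,2,3,4,5,6,7}  (accept∈set)
'a' @ 2: {1,2,3,4,5,6,7}  (accept∈set)
'd' @ 3: {3,4,5,6}
'a' @ 4: {1,2,3,4,5,6,7}  (accept∈set)
final: {1,2,3,4,5,6,7}; accept 1 in set

Answer: ACCEPT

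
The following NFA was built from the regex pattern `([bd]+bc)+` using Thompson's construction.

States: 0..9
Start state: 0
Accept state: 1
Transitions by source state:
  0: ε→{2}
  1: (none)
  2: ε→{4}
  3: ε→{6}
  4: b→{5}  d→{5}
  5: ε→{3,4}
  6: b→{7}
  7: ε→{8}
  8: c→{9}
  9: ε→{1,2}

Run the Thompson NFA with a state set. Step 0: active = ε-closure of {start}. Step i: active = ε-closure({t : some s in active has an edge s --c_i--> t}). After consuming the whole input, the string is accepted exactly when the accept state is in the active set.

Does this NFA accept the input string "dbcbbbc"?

Answer: ACCEPT

Derivation:
S₀ = ε-closure({0}) = {0,2,4}
'd' @ 1: {3,4,5,6}
'b' @ 2: {3,4,5,6,7,8}
'c' @ 3: {1,2,4,9}  ✓accept
'b' @ 4: {3,4,5,6}
'b' @ 5: {3,4,5,6,7,8}
'b' @ 6: {3,4,5,6,7,8}
'c' @ 7: {1,2,4,9}  ✓accept
final: {1,2,4,9}; accept 1 in set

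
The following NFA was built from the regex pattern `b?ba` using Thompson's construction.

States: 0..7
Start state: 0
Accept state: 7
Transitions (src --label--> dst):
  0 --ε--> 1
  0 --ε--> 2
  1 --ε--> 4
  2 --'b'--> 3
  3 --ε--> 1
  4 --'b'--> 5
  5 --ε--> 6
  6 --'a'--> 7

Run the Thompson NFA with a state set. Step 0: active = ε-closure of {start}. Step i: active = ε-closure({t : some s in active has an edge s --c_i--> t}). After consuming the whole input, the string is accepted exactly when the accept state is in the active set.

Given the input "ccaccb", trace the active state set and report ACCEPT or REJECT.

initial (ε-close {0}): {0,1,2,4}
'c' @ 1: {}  — state set empty
rest 'caccb' ignored (set empty)
end set {} — state 7 not in

Answer: REJECT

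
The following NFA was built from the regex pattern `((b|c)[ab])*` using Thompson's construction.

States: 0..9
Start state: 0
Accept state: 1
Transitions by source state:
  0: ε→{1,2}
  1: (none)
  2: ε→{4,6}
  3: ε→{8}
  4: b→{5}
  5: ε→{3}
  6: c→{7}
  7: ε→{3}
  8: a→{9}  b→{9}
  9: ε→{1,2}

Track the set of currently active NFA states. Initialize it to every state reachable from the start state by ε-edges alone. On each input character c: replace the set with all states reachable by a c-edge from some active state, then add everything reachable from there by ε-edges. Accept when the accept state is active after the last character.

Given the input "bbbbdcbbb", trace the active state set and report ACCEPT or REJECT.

Answer: REJECT

Derivation:
initial (ε-close {0}): {0,1,2,4,6}
'b' @ 1: {3,5,8}
'b' @ 2: {1,2,4,6,9}  ✓accept
'b' @ 3: {3,5,8}
'b' @ 4: {1,2,4,6,9}  ✓accept
'd' @ 5: {}  — no active states
rest 'cbbb' ignored (set empty)
final: {}; accept 1 not in set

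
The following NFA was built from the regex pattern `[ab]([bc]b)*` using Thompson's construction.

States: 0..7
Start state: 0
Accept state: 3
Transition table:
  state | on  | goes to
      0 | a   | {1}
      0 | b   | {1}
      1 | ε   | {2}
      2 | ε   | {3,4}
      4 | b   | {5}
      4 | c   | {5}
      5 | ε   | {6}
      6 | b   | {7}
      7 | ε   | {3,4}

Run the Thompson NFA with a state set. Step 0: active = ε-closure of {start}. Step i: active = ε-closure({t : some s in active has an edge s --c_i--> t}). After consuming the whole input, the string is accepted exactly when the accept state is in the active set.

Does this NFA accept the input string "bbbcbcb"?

start: ε-closure({0}) = {0}
'b' @ 1: {1,2,3,4}  (accept∈set)
'b' @ 2: {5,6}
'b' @ 3: {3,4,7}  (accept∈set)
'c' @ 4: {5,6}
'b' @ 5: {3,4,7}  (accept∈set)
'c' @ 6: {5,6}
'b' @ 7: {3,4,7}  (accept∈set)
final: {3,4,7}; accept 3 in set

Answer: ACCEPT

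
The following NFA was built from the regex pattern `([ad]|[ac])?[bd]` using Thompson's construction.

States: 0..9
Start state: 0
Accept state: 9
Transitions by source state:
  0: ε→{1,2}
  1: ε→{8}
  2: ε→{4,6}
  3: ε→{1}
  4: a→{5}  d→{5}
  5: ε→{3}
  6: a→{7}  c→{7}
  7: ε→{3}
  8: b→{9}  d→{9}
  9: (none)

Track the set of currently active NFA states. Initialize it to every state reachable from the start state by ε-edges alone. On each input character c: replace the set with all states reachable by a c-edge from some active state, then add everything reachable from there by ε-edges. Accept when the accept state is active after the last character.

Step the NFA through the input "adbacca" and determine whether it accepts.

Answer: REJECT

Trace:
S₀ = ε-closure({0}) = {0,1,2,4,6,8}
'a' @ 1: {1,3,5,7,8}
'd' @ 2: {9}  ✓accept
'b' @ 3: {}  — no active states
rest 'acca' ignored (set empty)
final: {}; accept 9 not in set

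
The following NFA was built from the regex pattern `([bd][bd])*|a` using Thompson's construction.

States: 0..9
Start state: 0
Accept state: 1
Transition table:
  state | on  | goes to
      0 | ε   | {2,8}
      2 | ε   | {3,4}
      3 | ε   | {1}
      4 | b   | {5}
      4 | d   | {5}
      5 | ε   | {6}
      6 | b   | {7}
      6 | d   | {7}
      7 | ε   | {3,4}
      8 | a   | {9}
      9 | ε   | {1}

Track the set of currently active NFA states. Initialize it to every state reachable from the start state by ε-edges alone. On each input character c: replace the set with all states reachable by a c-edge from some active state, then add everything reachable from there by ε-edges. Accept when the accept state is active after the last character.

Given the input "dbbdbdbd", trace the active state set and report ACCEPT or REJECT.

start: ε-closure({0}) = {0,1,2,3,4,8}
'd' @ 1: {5,6}
'b' @ 2: {1,3,4,7}  (accept∈set)
'b' @ 3: {5,6}
'd' @ 4: {1,3,4,7}  (accept∈set)
'b' @ 5: {5,6}
'd' @ 6: {1,3,4,7}  (accept∈set)
'b' @ 7: {5,6}
'd' @ 8: {1,3,4,7}  (accept∈set)
end set {1,3,4,7} — state 1 in

Answer: ACCEPT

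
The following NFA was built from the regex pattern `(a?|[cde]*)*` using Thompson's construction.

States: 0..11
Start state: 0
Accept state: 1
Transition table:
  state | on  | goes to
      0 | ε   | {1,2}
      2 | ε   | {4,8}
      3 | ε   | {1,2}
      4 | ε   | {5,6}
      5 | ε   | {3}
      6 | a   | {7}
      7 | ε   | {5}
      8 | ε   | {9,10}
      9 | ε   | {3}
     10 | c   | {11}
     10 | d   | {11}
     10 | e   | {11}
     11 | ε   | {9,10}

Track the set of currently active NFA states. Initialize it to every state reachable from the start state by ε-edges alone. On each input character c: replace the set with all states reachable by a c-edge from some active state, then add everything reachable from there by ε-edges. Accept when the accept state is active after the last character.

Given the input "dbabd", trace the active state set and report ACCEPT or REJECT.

Answer: REJECT

Derivation:
initial (ε-close {0}): {0,1,2,3,4,5,6,8,9,10}
'd' @ 1: {1,2,3,4,5,6,8,9,10,11}  [accepting]
'b' @ 2: {}  — state set empty
rest 'abd' ignored (set empty)
end set {} — state 1 not in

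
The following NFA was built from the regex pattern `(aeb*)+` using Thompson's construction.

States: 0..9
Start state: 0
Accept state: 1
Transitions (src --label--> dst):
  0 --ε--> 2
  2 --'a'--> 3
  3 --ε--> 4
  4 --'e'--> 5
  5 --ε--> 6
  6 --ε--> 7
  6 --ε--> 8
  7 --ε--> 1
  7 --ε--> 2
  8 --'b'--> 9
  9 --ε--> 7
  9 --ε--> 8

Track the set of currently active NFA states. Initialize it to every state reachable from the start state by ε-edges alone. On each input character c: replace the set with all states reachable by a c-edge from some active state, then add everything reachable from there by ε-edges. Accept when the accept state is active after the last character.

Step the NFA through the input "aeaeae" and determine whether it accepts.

Answer: ACCEPT

Derivation:
S₀ = ε-closure({0}) = {0,2}
'a' @ 1: {3,4}
'e' @ 2: {1,2,5,6,7,8}  ✓accept
'a' @ 3: {3,4}
'e' @ 4: {1,2,5,6,7,8}  ✓accept
'a' @ 5: {3,4}
'e' @ 6: {1,2,5,6,7,8}  ✓accept
after full input: {1,2,5,6,7,8}  (accept=1 in)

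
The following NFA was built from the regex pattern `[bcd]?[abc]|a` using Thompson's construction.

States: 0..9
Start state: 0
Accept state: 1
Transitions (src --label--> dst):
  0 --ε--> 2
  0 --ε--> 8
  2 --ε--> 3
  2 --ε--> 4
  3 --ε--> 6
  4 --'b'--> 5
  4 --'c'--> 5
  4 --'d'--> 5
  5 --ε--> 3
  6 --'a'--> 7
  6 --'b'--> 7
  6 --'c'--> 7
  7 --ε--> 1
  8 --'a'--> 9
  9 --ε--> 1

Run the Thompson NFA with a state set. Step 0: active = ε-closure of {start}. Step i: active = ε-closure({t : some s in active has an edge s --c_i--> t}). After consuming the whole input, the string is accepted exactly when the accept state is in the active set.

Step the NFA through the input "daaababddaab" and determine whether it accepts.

initial (ε-close {0}): {0,2,3,4,6,8}
'd' @ 1: {3,5,6}
'a' @ 2: {1,7}  [accepting]
'a' @ 3: {}  — dead — no transitions
rest 'ababddaab' ignored (set empty)
end set {} — state 1 not in

Answer: REJECT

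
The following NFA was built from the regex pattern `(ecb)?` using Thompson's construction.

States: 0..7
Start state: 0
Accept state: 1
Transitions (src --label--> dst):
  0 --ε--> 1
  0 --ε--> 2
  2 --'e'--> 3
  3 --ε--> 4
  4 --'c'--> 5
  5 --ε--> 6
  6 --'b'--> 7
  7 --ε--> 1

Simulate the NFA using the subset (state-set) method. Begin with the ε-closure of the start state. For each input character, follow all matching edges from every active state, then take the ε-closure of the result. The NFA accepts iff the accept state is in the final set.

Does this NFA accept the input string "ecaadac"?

initial (ε-close {0}): {0,1,2}
'e' @ 1: {3,4}
'c' @ 2: {5,6}
'a' @ 3: {}  — no active states
rest 'adac' ignored (set empty)
after full input: {}  (accept=1 not in)

Answer: REJECT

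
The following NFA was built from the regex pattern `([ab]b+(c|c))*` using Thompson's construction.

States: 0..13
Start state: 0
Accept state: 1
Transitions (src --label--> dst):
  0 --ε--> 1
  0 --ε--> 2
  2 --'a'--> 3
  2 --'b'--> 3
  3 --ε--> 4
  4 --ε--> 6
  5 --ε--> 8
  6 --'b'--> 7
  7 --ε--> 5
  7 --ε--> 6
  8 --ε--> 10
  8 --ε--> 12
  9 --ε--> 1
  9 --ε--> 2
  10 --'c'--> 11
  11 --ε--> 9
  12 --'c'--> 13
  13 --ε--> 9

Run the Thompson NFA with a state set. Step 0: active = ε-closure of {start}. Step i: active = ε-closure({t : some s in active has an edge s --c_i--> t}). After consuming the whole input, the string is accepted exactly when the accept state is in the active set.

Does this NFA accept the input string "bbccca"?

Answer: REJECT

Trace:
initial (ε-close {0}): {0,1,2}
'b' @ 1: {3,4,6}
'b' @ 2: {5,6,7,8,10,12}
'c' @ 3: {1,2,9,11,13}  ✓accept
'c' @ 4: {}  — dead — no transitions
rest 'ca' ignored (set empty)
after full input: {}  (accept=1 not in)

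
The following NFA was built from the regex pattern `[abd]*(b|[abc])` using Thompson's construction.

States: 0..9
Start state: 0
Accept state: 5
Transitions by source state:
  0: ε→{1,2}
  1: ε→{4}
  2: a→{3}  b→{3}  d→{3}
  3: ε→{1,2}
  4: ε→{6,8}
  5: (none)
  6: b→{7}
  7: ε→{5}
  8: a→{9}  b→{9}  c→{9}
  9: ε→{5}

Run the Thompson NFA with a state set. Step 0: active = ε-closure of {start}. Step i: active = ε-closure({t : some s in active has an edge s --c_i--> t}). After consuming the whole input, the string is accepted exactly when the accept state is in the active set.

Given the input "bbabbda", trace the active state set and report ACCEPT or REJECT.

initial (ε-close {0}): {0,1,2,4,6,8}
'b' @ 1: {1,2,3,4,5,6,7,8,9}  [accepting]
'b' @ 2: {1,2,3,4,5,6,7,8,9}  [accepting]
'a' @ 3: {1,2,3,4,5,6,8,9}  [accepting]
'b' @ 4: {1,2,3,4,5,6,7,8,9}  [accepting]
'b' @ 5: {1,2,3,4,5,6,7,8,9}  [accepting]
'd' @ 6: {1,2,3,4,6,8}
'a' @ 7: {1,2,3,4,5,6,8,9}  [accepting]
end set {1,2,3,4,5,6,8,9} — state 5 in

Answer: ACCEPT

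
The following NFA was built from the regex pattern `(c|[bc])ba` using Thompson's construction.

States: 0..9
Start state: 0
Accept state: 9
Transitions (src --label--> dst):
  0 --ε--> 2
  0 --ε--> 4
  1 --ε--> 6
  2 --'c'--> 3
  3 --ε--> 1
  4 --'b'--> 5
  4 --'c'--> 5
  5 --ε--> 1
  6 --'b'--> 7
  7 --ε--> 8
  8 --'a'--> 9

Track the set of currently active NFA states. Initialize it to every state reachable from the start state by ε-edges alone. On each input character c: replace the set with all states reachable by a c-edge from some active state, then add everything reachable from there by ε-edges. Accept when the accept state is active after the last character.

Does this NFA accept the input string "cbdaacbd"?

initial (ε-close {0}): {0,2,4}
'c' @ 1: {1,3,5,6}
'b' @ 2: {7,8}
'd' @ 3: {}  — no active states
rest 'aacbd' ignored (set empty)
final: {}; accept 9 not in set

Answer: REJECT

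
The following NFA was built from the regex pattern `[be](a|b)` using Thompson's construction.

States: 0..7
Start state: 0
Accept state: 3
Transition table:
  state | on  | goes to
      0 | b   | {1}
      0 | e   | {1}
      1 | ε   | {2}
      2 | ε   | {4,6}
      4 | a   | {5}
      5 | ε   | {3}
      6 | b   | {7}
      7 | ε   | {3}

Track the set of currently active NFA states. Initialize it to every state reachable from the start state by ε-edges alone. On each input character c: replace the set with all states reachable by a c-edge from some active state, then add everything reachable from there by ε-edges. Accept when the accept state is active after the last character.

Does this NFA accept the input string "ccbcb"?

Answer: REJECT

Steps:
initial (ε-close {0}): {0}
'c' @ 1: {}  — state set empty
rest 'cbcb' ignored (set empty)
end set {} — state 3 not in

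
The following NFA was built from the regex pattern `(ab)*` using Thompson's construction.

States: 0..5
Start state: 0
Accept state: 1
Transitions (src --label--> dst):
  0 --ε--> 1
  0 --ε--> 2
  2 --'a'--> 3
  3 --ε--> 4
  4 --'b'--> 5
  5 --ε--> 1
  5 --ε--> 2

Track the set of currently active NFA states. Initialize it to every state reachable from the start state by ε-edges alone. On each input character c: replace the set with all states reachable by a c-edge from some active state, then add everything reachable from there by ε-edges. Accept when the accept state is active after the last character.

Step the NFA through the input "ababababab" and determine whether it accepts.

S₀ = ε-closure({0}) = {0,1,2}
'a' @ 1: {3,4}
'b' @ 2: {1,2,5}  (accept∈set)
'a' @ 3: {3,4}
'b' @ 4: {1,2,5}  (accept∈set)
'a' @ 5: {3,4}
'b' @ 6: {1,2,5}  (accept∈set)
'a' @ 7: {3,4}
'b' @ 8: {1,2,5}  (accept∈set)
'a' @ 9: {3,4}
'b' @ 10: {1,2,5}  (accept∈set)
end set {1,2,5} — state 1 in

Answer: ACCEPT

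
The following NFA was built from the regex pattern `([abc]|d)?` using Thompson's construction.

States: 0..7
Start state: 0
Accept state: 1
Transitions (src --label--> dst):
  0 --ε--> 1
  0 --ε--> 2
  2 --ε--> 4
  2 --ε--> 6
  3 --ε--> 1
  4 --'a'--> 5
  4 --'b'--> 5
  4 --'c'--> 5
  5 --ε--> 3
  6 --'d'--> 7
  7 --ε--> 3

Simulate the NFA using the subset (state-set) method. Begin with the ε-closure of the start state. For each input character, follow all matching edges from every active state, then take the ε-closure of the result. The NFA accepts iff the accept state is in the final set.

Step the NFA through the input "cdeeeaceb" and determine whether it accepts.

Answer: REJECT

Derivation:
initial (ε-close {0}): {0,1,2,4,6}
'c' @ 1: {1,3,5}  ✓accept
'd' @ 2: {}  — dead — no transitions
rest 'eeeaceb' ignored (set empty)
final: {}; accept 1 not in set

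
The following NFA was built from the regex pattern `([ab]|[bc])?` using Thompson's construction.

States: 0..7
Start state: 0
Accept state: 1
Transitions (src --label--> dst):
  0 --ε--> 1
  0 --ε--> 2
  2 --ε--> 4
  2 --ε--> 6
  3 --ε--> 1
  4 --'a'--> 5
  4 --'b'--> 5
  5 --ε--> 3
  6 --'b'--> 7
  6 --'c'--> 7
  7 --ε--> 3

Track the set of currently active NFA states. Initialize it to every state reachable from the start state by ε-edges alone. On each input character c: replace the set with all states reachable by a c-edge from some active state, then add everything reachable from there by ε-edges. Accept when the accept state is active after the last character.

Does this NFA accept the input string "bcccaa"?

Answer: REJECT

Trace:
S₀ = ε-closure({0}) = {0,1,2,4,6}
'b' @ 1: {1,3,5,7}  ✓accept
'c' @ 2: {}  — no active states
rest 'ccaa' ignored (set empty)
final: {}; accept 1 not in set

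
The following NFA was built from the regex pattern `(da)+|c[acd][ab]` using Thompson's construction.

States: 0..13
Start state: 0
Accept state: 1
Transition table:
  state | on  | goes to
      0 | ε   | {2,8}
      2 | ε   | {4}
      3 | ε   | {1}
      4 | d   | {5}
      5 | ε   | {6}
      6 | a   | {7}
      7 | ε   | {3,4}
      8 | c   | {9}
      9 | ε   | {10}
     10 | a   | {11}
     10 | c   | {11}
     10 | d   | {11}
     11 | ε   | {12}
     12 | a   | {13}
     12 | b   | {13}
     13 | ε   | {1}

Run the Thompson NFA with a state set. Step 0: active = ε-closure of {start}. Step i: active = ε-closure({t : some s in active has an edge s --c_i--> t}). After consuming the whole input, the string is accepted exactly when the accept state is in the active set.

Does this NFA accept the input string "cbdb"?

Answer: REJECT

Trace:
initial (ε-close {0}): {0,2,4,8}
'c' @ 1: {9,10}
'b' @ 2: {}  — dead — no transitions
rest 'db' ignored (set empty)
final: {}; accept 1 not in set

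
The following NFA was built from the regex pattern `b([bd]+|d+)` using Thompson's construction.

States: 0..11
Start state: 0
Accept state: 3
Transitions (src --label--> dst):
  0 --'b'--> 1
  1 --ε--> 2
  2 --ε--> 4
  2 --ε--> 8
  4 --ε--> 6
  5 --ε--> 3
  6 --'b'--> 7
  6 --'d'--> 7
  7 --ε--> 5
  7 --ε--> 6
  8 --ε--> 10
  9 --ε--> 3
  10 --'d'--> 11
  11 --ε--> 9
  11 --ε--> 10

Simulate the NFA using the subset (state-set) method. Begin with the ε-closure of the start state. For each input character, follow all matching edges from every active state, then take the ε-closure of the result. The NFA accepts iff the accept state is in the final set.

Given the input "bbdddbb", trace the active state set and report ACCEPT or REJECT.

Answer: ACCEPT

Derivation:
S₀ = ε-closure({0}) = {0}
'b' @ 1: {1,2,4,6,8,10}
'b' @ 2: {3,5,6,7}  (accept∈set)
'd' @ 3: {3,5,6,7}  (accept∈set)
'd' @ 4: {3,5,6,7}  (accept∈set)
'd' @ 5: {3,5,6,7}  (accept∈set)
'b' @ 6: {3,5,6,7}  (accept∈set)
'b' @ 7: {3,5,6,7}  (accept∈set)
after full input: {3,5,6,7}  (accept=3 in)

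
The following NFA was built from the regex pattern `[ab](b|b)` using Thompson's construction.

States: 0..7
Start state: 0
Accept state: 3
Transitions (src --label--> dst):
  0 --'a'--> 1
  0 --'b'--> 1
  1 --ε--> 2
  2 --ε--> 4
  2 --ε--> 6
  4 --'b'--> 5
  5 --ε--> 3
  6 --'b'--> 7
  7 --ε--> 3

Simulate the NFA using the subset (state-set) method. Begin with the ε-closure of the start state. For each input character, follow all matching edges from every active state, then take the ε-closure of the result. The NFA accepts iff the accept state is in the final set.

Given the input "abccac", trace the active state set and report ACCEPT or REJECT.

initial (ε-close {0}): {0}
'a' @ 1: {1,2,4,6}
'b' @ 2: {3,5,7}  [accepting]
'c' @ 3: {}  — no active states
rest 'cac' ignored (set empty)
after full input: {}  (accept=3 not in)

Answer: REJECT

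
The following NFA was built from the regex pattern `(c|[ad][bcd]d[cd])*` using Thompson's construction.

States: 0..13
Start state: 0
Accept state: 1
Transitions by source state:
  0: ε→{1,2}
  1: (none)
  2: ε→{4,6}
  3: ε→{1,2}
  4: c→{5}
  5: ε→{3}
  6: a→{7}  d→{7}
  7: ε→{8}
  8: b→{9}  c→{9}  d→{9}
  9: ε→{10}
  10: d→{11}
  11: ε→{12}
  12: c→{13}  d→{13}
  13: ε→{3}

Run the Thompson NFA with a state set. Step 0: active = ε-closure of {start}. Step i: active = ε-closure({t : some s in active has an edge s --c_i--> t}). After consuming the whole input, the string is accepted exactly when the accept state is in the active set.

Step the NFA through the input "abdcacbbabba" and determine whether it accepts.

S₀ = ε-closure({0}) = {0,1,2,4,6}
'a' @ 1: {7,8}
'b' @ 2: {9,10}
'd' @ 3: {11,12}
'c' @ 4: {1,2,3,4,6,13}  ✓accept
'a' @ 5: {7,8}
'c' @ 6: {9,10}
'b' @ 7: {}  — state set empty
rest 'babba' ignored (set empty)
end set {} — state 1 not in

Answer: REJECT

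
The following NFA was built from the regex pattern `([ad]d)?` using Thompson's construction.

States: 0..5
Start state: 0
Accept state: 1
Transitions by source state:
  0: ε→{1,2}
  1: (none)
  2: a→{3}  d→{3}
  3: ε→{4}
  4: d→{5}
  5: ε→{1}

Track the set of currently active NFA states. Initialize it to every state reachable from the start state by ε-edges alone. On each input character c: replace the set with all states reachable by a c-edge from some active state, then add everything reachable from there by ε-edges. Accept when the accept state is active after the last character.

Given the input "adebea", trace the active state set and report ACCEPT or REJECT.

start: ε-closure({0}) = {0,1,2}
'a' @ 1: {3,4}
'd' @ 2: {1,5}  (accept∈set)
'e' @ 3: {}  — dead — no transitions
rest 'bea' ignored (set empty)
end set {} — state 1 not in

Answer: REJECT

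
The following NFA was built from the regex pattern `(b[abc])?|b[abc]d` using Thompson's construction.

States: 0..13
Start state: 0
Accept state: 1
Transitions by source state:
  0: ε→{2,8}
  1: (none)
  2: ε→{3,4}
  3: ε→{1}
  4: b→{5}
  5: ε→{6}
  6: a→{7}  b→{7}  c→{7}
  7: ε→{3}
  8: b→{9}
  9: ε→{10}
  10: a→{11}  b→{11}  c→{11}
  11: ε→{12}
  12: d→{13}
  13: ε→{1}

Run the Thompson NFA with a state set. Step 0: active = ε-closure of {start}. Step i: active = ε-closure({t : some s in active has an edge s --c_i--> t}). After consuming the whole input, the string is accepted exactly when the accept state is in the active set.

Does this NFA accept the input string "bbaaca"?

initial (ε-close {0}): {0,1,2,3,4,8}
'b' @ 1: {5,6,9,10}
'b' @ 2: {1,3,7,11,12}  (accept∈set)
'a' @ 3: {}  — no active states
rest 'aca' ignored (set empty)
end set {} — state 1 not in

Answer: REJECT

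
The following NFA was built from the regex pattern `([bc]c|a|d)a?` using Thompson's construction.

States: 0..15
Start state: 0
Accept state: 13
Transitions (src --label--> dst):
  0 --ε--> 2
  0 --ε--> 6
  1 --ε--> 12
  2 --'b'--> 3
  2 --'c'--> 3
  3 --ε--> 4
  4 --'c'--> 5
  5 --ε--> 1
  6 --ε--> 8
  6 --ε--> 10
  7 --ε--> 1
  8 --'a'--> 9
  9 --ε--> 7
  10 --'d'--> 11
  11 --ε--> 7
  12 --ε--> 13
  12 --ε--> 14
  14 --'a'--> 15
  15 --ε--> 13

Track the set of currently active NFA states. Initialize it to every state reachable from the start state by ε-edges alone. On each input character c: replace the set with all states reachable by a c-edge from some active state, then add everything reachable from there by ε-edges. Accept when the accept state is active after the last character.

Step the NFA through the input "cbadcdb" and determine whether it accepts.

start: ε-closure({0}) = {0,2,6,8,10}
'c' @ 1: {3,4}
'b' @ 2: {}  — no active states
rest 'adcdb' ignored (set empty)
after full input: {}  (accept=13 not in)

Answer: REJECT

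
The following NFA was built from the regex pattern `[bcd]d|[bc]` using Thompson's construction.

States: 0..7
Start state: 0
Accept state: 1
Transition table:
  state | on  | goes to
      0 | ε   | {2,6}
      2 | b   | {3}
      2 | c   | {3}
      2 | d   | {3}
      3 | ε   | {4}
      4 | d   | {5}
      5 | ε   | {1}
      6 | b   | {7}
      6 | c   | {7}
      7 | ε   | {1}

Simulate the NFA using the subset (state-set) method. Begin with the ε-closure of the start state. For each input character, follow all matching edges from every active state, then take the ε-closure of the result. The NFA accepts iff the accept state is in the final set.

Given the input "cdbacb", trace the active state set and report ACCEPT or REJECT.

S₀ = ε-closure({0}) = {0,2,6}
'c' @ 1: {1,3,4,7}  [accepting]
'd' @ 2: {1,5}  [accepting]
'b' @ 3: {}  — dead — no transitions
rest 'acb' ignored (set empty)
final: {}; accept 1 not in set

Answer: REJECT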